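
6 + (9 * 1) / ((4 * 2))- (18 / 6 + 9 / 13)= 357 / 104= 3.43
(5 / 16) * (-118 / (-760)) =59 / 1216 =0.05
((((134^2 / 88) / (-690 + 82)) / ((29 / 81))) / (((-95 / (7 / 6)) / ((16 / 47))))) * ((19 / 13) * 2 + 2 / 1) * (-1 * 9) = -61086312 / 351810745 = -0.17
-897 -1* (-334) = -563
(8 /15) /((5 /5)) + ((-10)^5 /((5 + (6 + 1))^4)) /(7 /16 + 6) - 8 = -342722 /41715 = -8.22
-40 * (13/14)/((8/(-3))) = 195/14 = 13.93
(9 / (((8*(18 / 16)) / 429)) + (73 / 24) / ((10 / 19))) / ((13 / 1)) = 104347 / 3120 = 33.44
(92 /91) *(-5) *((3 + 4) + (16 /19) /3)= -190900 /5187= -36.80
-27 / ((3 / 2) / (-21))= 378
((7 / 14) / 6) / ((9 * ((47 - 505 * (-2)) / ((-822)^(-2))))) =1 / 77133382704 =0.00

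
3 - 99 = -96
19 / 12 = 1.58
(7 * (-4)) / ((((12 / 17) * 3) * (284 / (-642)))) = 29.89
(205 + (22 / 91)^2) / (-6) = -1698089 / 49686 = -34.18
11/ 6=1.83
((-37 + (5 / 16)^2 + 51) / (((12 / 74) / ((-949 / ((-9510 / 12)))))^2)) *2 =1537.49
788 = 788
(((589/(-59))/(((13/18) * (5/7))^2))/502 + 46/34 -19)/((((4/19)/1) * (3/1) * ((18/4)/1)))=-59691320531/9572907825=-6.24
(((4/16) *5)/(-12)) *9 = -15/16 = -0.94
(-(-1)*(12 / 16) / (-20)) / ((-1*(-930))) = -1 / 24800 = -0.00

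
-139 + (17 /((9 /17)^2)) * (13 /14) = -82.68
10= 10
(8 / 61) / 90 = 4 / 2745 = 0.00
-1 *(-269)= 269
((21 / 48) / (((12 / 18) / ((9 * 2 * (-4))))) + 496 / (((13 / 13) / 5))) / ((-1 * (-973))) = 2.50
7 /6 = 1.17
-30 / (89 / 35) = -1050 / 89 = -11.80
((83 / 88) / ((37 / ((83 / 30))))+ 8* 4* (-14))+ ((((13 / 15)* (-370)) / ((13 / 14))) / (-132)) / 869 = -447.93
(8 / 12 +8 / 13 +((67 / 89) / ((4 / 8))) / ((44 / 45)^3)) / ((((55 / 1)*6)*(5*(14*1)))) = 0.00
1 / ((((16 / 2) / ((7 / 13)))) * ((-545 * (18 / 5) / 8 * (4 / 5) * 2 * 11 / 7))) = -0.00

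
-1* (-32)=32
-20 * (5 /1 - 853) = 16960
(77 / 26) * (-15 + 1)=-539 / 13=-41.46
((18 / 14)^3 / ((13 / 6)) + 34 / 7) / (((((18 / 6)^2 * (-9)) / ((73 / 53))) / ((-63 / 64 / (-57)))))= -118771 / 69277572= -0.00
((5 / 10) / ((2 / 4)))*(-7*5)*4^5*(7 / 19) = -250880 / 19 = -13204.21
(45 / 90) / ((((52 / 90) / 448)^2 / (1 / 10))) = 5080320 / 169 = 30061.07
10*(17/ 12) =85/ 6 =14.17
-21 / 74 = -0.28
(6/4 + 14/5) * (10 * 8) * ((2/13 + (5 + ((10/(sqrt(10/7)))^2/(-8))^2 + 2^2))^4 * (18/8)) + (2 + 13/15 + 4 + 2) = 586556921705487840989/14038302720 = 41782609579.28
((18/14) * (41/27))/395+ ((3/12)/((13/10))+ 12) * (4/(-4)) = -2628449/215670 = -12.19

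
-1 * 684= -684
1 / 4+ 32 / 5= 133 / 20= 6.65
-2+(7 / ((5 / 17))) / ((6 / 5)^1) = 107 / 6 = 17.83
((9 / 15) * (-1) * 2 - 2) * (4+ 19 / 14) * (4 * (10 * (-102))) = 489600 / 7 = 69942.86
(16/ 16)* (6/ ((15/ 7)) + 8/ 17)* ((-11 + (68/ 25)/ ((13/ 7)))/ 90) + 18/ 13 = 430163/ 414375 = 1.04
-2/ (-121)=2/ 121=0.02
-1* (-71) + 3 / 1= 74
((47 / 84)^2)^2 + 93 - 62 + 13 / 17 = 26968008017 / 846381312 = 31.86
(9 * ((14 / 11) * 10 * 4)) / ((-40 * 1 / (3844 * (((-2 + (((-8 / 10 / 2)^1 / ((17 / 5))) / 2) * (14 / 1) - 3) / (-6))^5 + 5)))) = -16123358474559 / 62473708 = -258082.30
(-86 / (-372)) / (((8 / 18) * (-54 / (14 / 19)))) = -301 / 42408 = -0.01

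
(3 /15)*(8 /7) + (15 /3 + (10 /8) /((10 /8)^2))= 211 /35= 6.03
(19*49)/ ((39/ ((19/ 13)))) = 17689/ 507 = 34.89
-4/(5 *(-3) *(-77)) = -4/1155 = -0.00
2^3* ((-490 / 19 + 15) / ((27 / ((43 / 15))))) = -14104 / 1539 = -9.16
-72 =-72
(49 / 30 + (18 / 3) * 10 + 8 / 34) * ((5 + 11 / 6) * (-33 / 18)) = -14230403 / 18360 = -775.08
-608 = -608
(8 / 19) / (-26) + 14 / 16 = 1697 / 1976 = 0.86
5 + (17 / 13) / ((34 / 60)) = 95 / 13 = 7.31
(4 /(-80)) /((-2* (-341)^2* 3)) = 1 /13953720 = 0.00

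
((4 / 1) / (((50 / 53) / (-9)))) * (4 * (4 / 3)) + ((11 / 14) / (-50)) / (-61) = -8690293 / 42700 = -203.52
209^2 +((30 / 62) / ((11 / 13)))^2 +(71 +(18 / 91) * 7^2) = 66152987787 / 1511653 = 43762.02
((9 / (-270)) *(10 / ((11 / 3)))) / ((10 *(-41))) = 1 / 4510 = 0.00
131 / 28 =4.68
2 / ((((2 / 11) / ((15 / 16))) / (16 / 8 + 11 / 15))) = 28.19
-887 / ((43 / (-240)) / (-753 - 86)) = -178606320 / 43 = -4153635.35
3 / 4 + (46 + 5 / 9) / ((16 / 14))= 2987 / 72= 41.49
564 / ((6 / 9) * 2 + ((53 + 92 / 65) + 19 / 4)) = 439920 / 47189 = 9.32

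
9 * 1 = 9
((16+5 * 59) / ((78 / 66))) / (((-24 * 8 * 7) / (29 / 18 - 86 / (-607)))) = -65515571 / 190899072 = -0.34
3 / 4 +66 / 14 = 5.46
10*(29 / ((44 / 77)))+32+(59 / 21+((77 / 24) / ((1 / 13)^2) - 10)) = 60173 / 56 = 1074.52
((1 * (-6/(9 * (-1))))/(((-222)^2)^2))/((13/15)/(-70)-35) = -175/22323528993132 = -0.00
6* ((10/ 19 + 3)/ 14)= 201/ 133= 1.51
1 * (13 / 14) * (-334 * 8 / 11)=-17368 / 77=-225.56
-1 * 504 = -504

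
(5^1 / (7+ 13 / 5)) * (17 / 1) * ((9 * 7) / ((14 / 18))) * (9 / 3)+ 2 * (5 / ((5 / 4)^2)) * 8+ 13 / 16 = 88143 / 40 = 2203.58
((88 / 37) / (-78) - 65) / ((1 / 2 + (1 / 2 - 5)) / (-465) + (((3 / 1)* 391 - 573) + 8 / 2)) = -14545045 / 135095584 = -0.11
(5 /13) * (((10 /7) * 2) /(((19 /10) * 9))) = 1000 /15561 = 0.06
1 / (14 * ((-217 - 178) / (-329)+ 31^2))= 47 / 633128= 0.00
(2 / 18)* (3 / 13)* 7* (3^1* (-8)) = -56 / 13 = -4.31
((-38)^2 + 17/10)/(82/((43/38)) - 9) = 621651/27290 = 22.78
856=856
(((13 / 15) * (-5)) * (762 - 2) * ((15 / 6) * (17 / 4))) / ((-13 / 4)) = 32300 / 3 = 10766.67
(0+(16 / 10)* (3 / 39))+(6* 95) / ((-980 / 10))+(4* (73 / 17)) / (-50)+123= 31664868 / 270725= 116.96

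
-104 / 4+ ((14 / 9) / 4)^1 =-461 / 18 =-25.61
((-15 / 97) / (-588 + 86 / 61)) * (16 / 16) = 915 / 3470854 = 0.00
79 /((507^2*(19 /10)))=0.00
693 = 693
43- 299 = -256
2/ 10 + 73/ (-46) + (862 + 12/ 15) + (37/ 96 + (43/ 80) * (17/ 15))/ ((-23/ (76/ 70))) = 118868521/ 138000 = 861.37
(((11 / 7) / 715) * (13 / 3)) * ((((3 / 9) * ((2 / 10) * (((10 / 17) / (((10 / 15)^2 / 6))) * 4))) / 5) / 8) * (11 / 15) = 11 / 29750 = 0.00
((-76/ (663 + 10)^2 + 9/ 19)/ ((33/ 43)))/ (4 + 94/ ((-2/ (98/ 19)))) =-15929221/ 6155305110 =-0.00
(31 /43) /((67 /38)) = 1178 /2881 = 0.41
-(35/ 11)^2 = -1225/ 121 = -10.12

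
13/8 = 1.62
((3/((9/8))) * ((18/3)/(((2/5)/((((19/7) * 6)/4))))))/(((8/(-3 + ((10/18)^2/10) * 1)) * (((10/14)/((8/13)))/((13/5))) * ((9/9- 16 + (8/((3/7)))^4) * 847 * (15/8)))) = -146224/208219725175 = -0.00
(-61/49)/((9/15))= -305/147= -2.07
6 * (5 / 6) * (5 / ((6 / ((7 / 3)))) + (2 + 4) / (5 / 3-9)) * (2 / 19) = 1115 / 1881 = 0.59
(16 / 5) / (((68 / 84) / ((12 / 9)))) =448 / 85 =5.27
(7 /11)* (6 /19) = 42 /209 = 0.20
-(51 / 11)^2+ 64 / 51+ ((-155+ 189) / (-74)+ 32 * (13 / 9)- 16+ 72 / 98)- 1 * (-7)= 579198049 / 33564069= 17.26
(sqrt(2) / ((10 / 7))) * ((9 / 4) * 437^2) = 12031047 * sqrt(2) / 40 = 425361.75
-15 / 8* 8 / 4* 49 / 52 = -735 / 208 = -3.53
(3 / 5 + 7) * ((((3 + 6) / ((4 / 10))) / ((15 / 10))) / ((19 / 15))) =90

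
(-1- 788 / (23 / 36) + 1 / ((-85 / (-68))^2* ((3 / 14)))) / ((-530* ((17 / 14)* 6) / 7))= 104084477 / 46626750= 2.23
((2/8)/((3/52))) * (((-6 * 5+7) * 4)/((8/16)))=-797.33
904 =904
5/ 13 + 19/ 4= 267/ 52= 5.13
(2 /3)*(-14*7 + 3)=-190 /3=-63.33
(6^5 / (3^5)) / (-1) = -32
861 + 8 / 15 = 12923 / 15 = 861.53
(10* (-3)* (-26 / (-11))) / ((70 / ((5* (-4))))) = 1560 / 77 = 20.26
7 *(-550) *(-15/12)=9625/2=4812.50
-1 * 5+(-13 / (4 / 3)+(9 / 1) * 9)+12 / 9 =67.58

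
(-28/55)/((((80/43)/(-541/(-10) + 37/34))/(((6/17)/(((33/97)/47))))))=-6437266969/8742250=-736.34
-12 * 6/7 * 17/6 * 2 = -408/7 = -58.29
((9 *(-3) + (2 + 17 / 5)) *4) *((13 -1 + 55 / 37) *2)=-431136 / 185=-2330.46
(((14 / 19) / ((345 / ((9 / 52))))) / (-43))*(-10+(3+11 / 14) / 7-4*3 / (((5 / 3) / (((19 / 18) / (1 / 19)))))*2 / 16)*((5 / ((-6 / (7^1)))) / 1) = -26959 / 19542640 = -0.00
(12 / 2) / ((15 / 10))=4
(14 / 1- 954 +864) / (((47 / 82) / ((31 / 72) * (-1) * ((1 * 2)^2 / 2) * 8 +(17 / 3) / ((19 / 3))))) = 336200 / 423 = 794.80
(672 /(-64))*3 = -63 /2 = -31.50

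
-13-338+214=-137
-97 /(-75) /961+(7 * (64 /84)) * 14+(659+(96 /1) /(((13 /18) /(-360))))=-14716329138 /312325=-47118.64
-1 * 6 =-6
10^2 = 100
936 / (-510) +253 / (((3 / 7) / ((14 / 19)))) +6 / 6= 2103443 / 4845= 434.15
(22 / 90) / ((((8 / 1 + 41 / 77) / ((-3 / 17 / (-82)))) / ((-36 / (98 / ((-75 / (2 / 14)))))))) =0.01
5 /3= 1.67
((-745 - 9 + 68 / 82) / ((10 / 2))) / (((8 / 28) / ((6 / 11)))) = -129696 / 451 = -287.57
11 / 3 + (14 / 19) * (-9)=-169 / 57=-2.96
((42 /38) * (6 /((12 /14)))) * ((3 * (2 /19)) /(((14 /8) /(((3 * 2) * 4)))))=12096 /361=33.51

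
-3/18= -1/6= -0.17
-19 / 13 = -1.46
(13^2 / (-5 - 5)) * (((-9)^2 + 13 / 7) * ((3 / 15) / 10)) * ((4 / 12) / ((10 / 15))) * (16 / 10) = -19604 / 875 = -22.40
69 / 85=0.81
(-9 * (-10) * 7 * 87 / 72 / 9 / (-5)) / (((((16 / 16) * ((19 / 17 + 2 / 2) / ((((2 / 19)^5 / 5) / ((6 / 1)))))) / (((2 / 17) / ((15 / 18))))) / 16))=-12992 / 1671366825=-0.00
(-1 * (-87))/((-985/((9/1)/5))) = -783/4925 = -0.16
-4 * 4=-16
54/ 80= 27/ 40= 0.68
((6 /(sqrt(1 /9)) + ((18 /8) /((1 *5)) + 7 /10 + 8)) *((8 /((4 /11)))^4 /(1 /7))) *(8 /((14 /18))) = 2289618144 /5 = 457923628.80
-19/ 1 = -19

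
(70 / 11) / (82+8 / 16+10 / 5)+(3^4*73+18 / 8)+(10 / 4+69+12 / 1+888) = 51210433 / 7436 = 6886.83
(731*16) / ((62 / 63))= 11884.65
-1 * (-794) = 794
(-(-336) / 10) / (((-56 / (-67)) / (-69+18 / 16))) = -109143 / 40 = -2728.58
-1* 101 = -101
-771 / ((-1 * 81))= 257 / 27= 9.52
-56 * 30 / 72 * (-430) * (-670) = -20167000 / 3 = -6722333.33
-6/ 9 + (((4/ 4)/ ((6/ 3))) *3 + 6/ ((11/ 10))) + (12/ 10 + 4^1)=3791/ 330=11.49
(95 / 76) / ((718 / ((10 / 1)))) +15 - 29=-20079 / 1436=-13.98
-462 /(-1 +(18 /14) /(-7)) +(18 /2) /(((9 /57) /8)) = 24543 /29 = 846.31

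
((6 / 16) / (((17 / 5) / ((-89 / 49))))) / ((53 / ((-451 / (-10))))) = -120417 / 706384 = -0.17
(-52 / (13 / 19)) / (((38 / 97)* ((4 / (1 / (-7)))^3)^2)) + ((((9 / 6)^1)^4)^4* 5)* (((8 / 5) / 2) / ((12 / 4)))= 1688134558867 / 1927561216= 875.79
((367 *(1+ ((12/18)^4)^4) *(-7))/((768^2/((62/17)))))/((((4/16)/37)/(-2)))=127036430303251/26976863490048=4.71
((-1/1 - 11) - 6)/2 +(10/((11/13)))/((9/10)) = 409/99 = 4.13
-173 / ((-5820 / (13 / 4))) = 2249 / 23280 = 0.10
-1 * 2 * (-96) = 192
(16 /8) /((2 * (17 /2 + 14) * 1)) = 2 /45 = 0.04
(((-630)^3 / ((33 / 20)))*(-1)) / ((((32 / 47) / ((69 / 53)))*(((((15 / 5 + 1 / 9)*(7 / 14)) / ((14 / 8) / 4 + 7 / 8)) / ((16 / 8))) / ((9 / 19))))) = 41051935063125 / 177232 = 231628233.41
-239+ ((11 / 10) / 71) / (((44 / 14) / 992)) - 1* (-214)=-7139 / 355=-20.11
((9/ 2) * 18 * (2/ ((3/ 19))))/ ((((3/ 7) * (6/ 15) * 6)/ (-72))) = -71820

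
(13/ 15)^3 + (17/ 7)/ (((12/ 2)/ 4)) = 53629/ 23625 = 2.27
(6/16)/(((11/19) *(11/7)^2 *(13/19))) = 53067/138424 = 0.38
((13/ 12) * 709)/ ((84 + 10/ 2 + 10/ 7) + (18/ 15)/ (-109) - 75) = 49.82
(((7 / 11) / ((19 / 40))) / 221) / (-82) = -140 / 1893749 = -0.00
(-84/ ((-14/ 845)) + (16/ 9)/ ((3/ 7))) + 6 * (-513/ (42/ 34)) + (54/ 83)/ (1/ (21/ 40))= 2582.78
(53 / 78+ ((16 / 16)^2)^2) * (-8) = -524 / 39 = -13.44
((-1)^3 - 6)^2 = 49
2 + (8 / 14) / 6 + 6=170 / 21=8.10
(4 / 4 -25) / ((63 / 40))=-320 / 21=-15.24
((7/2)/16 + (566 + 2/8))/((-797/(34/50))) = -308159/637600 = -0.48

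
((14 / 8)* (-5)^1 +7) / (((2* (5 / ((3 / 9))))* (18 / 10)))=-7 / 216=-0.03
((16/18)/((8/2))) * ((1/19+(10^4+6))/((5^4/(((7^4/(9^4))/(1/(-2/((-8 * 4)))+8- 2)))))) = 91293223/1542655125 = 0.06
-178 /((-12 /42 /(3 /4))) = 1869 /4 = 467.25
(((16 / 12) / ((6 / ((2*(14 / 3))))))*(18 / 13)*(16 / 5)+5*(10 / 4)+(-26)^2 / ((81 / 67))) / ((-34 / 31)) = -189606943 / 358020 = -529.60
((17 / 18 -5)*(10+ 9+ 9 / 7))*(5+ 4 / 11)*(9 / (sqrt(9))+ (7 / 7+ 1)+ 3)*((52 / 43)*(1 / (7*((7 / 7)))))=-609.86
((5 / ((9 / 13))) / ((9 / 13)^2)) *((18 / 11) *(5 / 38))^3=1373125 / 9129329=0.15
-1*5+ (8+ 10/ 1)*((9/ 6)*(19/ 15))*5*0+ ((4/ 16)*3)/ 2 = -37/ 8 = -4.62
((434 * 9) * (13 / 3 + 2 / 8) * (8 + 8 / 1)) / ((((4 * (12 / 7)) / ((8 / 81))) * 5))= 66836 / 81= 825.14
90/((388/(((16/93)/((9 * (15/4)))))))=32/27063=0.00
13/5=2.60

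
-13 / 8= -1.62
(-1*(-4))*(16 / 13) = 64 / 13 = 4.92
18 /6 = 3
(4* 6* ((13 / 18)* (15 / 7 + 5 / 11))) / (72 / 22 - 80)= -2600 / 4431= -0.59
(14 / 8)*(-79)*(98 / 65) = -27097 / 130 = -208.44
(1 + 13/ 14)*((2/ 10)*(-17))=-459/ 70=-6.56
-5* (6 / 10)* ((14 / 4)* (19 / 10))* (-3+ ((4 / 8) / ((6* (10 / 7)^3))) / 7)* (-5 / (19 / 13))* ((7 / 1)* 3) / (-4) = 68702361 / 64000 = 1073.47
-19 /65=-0.29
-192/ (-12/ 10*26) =80/ 13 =6.15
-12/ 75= -4/ 25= -0.16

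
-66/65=-1.02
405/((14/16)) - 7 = 3191/7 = 455.86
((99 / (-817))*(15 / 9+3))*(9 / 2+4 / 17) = -37191 / 13889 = -2.68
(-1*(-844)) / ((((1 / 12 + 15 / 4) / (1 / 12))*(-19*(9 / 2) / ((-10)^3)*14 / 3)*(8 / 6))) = 105500 / 3059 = 34.49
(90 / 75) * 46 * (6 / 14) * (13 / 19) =10764 / 665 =16.19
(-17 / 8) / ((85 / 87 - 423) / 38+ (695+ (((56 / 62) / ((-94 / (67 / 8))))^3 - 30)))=-0.00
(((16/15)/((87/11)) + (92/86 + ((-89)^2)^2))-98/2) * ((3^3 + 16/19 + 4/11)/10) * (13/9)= 2997942613183817/11728035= 255621901.98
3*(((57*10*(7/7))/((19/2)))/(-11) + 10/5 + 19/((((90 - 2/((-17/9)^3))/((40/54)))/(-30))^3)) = -40889074738784961386/3646496764195694739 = -11.21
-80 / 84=-20 / 21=-0.95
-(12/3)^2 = -16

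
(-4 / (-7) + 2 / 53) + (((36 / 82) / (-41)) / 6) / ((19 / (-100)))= 7329514 / 11849369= 0.62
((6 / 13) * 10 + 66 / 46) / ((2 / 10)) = 9045 / 299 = 30.25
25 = 25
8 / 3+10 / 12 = 7 / 2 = 3.50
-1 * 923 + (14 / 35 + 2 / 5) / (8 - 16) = -9231 / 10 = -923.10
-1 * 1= -1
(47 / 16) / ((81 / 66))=517 / 216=2.39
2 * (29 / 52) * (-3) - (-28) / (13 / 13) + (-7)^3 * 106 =-944667 / 26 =-36333.35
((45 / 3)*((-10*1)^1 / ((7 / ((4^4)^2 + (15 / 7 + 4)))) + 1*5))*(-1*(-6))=-412893450 / 49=-8426396.94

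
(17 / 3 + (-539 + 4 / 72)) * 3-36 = -9815 / 6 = -1635.83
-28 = -28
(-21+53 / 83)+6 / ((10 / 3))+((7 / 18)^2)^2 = -807633713 / 43565040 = -18.54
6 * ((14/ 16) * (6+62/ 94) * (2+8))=32865/ 94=349.63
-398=-398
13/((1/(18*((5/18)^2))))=325/18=18.06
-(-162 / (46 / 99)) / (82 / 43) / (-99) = -3483 / 1886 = -1.85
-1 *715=-715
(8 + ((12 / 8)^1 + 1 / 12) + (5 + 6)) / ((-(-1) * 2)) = 247 / 24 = 10.29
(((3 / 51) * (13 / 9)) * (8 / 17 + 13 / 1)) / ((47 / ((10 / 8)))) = 14885 / 488988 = 0.03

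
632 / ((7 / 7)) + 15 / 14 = 8863 / 14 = 633.07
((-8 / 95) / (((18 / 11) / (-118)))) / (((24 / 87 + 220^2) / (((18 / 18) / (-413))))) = -319 / 1050074235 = -0.00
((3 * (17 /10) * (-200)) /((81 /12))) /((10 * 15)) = -136 /135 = -1.01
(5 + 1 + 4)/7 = 10/7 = 1.43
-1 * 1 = -1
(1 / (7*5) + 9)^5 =3150905752576 / 52521875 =59992.26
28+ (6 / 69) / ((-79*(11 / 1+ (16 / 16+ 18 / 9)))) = 356131 / 12719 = 28.00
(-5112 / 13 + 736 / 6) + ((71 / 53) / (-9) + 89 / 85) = -142136846 / 527085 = -269.67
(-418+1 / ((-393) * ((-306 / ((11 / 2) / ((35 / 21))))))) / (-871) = 167559469 / 349149060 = 0.48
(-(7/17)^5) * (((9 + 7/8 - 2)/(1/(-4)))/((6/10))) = 1764735/2839714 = 0.62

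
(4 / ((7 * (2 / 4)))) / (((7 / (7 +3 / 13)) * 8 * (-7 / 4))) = -376 / 4459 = -0.08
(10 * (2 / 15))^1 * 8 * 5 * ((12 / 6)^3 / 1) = 1280 / 3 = 426.67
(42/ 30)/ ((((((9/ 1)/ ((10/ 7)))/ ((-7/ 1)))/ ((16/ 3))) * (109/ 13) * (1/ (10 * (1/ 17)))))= -29120/ 50031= -0.58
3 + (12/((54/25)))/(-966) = 13016/4347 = 2.99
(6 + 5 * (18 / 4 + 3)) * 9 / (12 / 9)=2349 / 8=293.62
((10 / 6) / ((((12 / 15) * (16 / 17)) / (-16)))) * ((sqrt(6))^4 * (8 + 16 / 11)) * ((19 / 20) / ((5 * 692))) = -12597 / 3806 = -3.31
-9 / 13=-0.69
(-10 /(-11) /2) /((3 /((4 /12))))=5 /99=0.05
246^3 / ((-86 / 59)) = -439164612 / 43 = -10213130.51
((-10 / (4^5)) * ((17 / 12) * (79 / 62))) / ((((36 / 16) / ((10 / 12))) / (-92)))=772225 / 1285632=0.60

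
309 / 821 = 0.38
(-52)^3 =-140608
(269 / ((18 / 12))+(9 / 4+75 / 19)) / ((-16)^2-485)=-42301 / 52212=-0.81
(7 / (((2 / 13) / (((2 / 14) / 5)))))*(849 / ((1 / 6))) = 33111 / 5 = 6622.20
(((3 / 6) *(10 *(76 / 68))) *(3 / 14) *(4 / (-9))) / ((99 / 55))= -950 / 3213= -0.30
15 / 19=0.79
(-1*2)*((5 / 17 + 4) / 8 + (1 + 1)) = -345 / 68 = -5.07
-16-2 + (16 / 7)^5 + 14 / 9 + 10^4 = 1519579748 / 151263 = 10045.94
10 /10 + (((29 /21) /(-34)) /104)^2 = 5513954377 /5513953536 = 1.00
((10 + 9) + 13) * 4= 128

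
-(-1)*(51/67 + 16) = 1123/67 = 16.76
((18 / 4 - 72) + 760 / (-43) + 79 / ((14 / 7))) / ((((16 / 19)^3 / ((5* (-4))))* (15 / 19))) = 63987611 / 33024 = 1937.61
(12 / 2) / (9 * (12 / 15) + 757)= 30 / 3821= 0.01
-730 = -730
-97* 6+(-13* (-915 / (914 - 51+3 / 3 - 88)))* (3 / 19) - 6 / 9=-25665457 / 44232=-580.25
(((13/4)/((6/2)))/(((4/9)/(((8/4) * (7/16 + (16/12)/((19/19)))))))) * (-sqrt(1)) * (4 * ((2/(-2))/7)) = 1105/224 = 4.93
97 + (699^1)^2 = 488698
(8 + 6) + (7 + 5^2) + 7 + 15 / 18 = 323 / 6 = 53.83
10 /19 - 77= -1453 /19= -76.47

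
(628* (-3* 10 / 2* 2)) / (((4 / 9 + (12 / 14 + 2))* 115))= -29673 / 598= -49.62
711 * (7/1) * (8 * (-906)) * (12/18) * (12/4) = -72146592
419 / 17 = 24.65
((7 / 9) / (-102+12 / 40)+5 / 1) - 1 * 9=-36682 / 9153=-4.01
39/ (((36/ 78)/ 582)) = 49179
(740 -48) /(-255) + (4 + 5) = 1603 /255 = 6.29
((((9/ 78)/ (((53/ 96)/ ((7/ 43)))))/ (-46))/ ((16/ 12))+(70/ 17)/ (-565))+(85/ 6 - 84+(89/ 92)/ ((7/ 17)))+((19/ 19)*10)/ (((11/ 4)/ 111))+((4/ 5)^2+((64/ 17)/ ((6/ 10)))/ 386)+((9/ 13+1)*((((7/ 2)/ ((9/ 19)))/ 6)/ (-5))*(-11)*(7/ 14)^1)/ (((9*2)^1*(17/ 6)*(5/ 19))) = 26548456504389122993/ 78785434732054050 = 336.97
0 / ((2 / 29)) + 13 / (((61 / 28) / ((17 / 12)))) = 1547 / 183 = 8.45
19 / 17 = 1.12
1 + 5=6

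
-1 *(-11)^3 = 1331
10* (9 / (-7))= -90 / 7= -12.86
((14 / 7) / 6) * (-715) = -715 / 3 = -238.33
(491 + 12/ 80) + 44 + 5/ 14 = 74971/ 140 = 535.51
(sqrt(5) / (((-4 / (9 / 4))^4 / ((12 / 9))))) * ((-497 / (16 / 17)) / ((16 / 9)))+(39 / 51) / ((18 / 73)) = 949 / 306 - 166301667 * sqrt(5) / 4194304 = -85.56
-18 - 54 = -72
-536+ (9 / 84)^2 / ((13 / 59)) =-5462381 / 10192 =-535.95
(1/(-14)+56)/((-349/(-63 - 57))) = 19.23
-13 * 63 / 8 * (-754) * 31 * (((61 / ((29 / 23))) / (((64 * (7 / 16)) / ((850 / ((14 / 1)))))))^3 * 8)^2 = 2119193017591239616650050431579833984375 / 10382654322523572992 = 204108983287055607087.02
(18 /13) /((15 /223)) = 1338 /65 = 20.58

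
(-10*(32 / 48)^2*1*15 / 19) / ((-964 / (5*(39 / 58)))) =1625 / 132791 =0.01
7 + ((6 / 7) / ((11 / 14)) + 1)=100 / 11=9.09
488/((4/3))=366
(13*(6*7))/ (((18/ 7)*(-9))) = -637/ 27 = -23.59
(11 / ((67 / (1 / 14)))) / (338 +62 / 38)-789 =-4775748937 / 6052914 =-789.00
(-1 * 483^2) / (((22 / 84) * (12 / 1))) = -1633023 / 22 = -74228.32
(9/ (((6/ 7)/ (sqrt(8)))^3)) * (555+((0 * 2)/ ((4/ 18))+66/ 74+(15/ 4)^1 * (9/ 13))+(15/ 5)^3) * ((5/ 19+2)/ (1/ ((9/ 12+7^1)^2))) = 5322158552977 * sqrt(2)/ 292448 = 25736776.48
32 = 32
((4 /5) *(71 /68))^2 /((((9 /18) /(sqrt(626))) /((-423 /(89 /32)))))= -136469952 *sqrt(626) /643025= -5310.02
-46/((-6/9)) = 69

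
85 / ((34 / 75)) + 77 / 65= 24529 / 130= 188.68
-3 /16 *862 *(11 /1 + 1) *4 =-7758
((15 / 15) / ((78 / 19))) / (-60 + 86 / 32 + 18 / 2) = -152 / 30147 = -0.01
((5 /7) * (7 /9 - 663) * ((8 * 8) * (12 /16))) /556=-119200 /2919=-40.84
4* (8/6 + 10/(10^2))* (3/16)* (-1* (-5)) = 5.38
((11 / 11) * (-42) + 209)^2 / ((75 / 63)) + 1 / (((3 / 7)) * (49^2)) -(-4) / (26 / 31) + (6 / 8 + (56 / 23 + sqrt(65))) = sqrt(65) + 721018219421 / 30767100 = 23442.78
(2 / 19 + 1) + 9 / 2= 213 / 38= 5.61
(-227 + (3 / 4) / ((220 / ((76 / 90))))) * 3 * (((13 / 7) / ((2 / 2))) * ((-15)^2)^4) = -3241283280057.83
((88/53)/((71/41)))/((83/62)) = 223696/312329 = 0.72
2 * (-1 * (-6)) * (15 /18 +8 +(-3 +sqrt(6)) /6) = 2 * sqrt(6) +100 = 104.90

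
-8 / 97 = -0.08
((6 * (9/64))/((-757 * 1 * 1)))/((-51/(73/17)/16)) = 657/437546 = 0.00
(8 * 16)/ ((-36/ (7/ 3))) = -224/ 27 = -8.30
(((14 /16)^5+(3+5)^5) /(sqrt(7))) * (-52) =-644037.35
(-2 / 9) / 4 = -1 / 18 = -0.06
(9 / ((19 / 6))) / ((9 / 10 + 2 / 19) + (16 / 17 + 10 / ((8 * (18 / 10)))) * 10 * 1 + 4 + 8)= 41310 / 426769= 0.10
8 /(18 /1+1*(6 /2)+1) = 4 /11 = 0.36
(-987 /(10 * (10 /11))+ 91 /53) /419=-566321 /2220700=-0.26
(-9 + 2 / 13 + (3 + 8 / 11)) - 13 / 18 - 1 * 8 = -13.84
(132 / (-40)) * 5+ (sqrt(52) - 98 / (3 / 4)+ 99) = -40.96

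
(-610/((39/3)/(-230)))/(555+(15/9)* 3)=7015/364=19.27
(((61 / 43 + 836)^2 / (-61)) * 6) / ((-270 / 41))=5906952369 / 563945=10474.34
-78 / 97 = -0.80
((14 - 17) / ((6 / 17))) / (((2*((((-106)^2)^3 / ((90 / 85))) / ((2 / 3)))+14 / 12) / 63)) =-1071 / 8038274969453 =-0.00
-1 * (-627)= 627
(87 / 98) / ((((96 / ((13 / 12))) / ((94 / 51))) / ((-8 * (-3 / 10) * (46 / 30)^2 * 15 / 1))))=9373351 / 5997600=1.56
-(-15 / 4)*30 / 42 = 75 / 28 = 2.68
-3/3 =-1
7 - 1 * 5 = 2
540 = 540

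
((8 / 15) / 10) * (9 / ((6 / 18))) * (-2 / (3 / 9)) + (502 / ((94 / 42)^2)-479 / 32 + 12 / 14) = 958292719 / 12370400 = 77.47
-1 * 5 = -5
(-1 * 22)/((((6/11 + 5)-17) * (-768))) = -121/48384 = -0.00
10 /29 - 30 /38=-245 /551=-0.44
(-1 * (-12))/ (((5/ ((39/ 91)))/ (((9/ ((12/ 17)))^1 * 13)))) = 5967/ 35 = 170.49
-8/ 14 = -4/ 7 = -0.57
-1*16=-16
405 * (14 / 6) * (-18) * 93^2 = -147119490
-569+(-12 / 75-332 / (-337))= -4786873 / 8425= -568.17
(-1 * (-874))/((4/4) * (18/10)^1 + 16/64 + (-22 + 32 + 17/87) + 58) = 12.44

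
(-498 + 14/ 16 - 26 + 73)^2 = 12967201/ 64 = 202612.52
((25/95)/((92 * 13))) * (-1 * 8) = -10/5681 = -0.00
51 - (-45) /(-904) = 46059 /904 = 50.95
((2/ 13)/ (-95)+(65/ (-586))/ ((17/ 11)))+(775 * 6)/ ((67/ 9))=514822981917/ 824305690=624.55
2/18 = 1/9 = 0.11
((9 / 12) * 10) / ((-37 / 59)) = -885 / 74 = -11.96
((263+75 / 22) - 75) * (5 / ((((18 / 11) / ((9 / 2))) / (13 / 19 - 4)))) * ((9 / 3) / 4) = -3979395 / 608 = -6545.06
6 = 6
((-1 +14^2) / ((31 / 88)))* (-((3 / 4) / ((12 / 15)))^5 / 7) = -1628859375 / 28442624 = -57.27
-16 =-16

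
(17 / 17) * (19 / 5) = 19 / 5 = 3.80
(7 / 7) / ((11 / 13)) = 13 / 11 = 1.18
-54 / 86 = -0.63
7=7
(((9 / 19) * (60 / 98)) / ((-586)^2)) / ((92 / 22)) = 1485 / 7353138548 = 0.00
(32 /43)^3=32768 /79507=0.41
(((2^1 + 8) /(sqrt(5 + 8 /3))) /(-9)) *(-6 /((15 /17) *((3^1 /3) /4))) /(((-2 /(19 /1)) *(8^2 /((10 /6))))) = -1615 *sqrt(69) /4968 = -2.70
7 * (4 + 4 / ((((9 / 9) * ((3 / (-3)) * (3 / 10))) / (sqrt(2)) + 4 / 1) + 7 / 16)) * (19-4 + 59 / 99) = 13834240 * sqrt(2) / 4149321 + 2221216928 / 4149321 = 540.04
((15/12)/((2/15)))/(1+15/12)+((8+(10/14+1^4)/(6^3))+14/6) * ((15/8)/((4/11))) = 25755/448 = 57.49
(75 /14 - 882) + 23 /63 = -15773 /18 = -876.28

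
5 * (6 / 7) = 30 / 7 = 4.29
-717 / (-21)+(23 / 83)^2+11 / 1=2180627 / 48223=45.22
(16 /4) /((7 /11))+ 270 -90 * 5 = -1216 /7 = -173.71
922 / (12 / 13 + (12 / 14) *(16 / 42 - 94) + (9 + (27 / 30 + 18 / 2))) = -5873140 / 384887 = -15.26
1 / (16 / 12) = 3 / 4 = 0.75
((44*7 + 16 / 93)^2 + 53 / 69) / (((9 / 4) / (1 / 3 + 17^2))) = 2115932179088 / 173259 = 12212538.33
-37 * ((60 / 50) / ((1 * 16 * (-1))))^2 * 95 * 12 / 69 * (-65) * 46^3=43510779 / 2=21755389.50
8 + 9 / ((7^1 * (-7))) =7.82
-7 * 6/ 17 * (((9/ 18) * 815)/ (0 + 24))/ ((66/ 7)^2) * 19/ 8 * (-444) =196520135/ 394944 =497.59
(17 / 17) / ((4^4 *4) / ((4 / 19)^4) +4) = 1 / 521288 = 0.00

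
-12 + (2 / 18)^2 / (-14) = -13609 / 1134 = -12.00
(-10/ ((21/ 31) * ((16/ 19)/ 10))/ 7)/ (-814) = 14725/ 478632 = 0.03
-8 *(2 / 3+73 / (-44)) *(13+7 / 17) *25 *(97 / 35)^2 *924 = 2248224096 / 119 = 18892639.46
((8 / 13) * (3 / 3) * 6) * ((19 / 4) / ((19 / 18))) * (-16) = -3456 / 13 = -265.85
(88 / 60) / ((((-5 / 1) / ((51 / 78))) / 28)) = -5236 / 975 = -5.37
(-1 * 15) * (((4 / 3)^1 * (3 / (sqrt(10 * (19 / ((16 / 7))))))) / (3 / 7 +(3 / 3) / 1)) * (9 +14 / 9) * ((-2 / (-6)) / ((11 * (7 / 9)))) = -4 * sqrt(1330) / 77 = -1.89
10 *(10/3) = 100/3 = 33.33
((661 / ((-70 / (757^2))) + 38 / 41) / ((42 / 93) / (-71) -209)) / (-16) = -11393988811363 / 7041418720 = -1618.14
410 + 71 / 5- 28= 1981 / 5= 396.20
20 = 20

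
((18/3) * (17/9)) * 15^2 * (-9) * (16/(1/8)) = -2937600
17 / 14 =1.21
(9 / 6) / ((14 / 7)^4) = 3 / 32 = 0.09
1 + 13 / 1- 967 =-953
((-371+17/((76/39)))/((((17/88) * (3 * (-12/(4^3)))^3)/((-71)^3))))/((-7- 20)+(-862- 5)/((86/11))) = 76367691207458816/2792403153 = 27348375.94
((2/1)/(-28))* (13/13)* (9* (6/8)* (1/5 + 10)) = -1377/280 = -4.92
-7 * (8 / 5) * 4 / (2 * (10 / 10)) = -112 / 5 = -22.40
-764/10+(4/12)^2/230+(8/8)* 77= 1243/2070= 0.60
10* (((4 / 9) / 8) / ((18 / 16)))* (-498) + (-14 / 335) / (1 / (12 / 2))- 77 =-2923133 / 9045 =-323.18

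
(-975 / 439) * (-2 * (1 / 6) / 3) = 325 / 1317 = 0.25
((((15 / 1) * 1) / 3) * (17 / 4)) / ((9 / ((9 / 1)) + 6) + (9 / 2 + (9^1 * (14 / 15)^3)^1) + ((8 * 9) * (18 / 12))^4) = 31875 / 204073372226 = 0.00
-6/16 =-3/8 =-0.38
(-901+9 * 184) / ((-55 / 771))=-116421 / 11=-10583.73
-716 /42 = -17.05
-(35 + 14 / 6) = -112 / 3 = -37.33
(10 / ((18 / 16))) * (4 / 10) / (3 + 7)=16 / 45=0.36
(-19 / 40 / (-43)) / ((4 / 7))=133 / 6880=0.02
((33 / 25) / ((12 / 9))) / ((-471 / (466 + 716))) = -19503 / 7850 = -2.48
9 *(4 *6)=216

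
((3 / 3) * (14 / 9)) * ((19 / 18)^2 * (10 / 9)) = 12635 / 6561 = 1.93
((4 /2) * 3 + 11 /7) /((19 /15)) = 795 /133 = 5.98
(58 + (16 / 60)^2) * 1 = 13066 / 225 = 58.07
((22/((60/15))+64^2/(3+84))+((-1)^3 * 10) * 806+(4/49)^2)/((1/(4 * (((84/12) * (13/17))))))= -171452.84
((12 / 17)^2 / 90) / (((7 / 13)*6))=52 / 30345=0.00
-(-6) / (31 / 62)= 12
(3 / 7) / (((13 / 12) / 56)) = 288 / 13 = 22.15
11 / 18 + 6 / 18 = 17 / 18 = 0.94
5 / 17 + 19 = 19.29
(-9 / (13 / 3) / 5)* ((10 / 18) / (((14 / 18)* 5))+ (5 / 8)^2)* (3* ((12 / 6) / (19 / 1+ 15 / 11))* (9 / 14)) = -1916541 / 45660160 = -0.04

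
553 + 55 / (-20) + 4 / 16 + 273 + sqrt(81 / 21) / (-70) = 1647 / 2 - 3 * sqrt(21) / 490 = 823.47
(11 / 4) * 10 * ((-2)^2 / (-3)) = -110 / 3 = -36.67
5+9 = 14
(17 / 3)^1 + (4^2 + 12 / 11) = 751 / 33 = 22.76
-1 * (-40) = 40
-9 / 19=-0.47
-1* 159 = -159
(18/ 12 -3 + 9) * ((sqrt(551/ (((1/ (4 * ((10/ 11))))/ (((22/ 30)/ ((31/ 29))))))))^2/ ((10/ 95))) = 3036010/ 31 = 97935.81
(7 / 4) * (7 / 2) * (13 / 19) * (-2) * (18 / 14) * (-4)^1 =819 / 19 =43.11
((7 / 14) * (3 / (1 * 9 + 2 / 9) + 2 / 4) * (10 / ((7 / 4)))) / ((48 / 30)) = 3425 / 2324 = 1.47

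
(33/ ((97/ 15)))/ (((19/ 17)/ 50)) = 420750/ 1843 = 228.30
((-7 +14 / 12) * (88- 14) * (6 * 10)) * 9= -233100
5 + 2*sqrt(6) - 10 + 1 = -4 + 2*sqrt(6) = 0.90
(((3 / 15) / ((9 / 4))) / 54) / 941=2 / 1143315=0.00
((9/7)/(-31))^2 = 81/47089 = 0.00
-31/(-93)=1/3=0.33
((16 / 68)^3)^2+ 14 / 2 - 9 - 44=-1110324078 / 24137569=-46.00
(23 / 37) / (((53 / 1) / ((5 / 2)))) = 115 / 3922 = 0.03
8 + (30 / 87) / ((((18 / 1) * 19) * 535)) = 4244905 / 530613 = 8.00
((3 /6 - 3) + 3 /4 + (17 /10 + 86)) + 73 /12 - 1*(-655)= 22411 /30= 747.03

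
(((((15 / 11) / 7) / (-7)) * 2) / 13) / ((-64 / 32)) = 15 / 7007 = 0.00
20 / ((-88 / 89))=-445 / 22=-20.23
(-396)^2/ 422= 78408/ 211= 371.60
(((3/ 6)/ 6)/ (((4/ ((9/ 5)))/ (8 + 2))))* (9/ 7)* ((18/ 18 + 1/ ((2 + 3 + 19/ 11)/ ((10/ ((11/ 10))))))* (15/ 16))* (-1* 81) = -2854035/ 33152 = -86.09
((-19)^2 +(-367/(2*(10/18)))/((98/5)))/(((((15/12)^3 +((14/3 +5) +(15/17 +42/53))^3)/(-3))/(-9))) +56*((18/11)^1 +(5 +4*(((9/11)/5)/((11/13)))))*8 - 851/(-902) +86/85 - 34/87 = 22088587729092872785584972601/6638056886194866584988690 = 3327.57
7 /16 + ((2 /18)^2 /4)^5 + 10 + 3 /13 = 495179173492429 /46416073946112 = 10.67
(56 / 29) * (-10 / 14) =-40 / 29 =-1.38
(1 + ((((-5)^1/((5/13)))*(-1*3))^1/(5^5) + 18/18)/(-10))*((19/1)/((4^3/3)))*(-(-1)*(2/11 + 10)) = 5603157/687500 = 8.15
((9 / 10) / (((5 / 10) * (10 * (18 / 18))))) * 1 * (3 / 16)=27 / 800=0.03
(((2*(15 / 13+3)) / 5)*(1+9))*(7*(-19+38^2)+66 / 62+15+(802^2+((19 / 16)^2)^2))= 35830230771861 / 3301376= 10853120.27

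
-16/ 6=-8/ 3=-2.67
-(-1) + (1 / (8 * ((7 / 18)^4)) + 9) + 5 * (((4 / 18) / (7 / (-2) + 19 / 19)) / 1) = 324584 / 21609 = 15.02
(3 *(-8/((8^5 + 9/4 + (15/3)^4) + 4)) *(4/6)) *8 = -512/133597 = -0.00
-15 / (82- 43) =-5 / 13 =-0.38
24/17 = 1.41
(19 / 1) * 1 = 19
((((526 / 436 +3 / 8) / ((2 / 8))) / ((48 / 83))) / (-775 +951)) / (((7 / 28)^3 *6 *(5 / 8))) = 114457 / 107910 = 1.06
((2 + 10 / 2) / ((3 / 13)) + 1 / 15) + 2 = 162 / 5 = 32.40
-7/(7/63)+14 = -49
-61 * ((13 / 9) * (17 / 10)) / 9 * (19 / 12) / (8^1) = -256139 / 77760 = -3.29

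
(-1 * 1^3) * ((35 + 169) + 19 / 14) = -2875 / 14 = -205.36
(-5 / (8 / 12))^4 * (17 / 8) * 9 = 7745625 / 128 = 60512.70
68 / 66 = 34 / 33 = 1.03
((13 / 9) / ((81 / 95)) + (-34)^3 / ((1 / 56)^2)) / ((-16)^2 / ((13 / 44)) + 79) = -1168109833033 / 8960139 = -130367.38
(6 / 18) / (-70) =-1 / 210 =-0.00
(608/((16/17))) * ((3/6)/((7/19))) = 6137/7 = 876.71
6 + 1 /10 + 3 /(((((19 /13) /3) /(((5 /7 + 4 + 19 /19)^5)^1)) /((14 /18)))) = 29186.92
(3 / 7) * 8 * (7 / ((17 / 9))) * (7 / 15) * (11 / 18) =308 / 85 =3.62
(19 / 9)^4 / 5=130321 / 32805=3.97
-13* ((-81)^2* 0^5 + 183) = -2379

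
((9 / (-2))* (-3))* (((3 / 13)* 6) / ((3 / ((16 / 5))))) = 1296 / 65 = 19.94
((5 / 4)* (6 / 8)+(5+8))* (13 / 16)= 2899 / 256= 11.32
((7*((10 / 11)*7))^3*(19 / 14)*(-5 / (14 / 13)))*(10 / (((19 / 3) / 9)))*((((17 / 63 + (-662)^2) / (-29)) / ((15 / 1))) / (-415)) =-61555132775500 / 3203717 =-19213661.12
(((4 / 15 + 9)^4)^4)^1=19419444565344683427626434801709761 / 6568408355712890625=2956491666425484.94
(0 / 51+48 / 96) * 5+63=65.50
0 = 0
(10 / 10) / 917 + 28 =25677 / 917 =28.00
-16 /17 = -0.94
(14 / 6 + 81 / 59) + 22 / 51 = 4150 / 1003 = 4.14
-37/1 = -37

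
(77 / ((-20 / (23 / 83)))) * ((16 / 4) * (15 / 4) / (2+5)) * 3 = -2277 / 332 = -6.86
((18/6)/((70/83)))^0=1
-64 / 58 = -32 / 29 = -1.10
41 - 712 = -671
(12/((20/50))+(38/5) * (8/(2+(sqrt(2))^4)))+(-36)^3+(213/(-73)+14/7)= -51045379/1095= -46616.78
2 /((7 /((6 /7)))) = 12 /49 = 0.24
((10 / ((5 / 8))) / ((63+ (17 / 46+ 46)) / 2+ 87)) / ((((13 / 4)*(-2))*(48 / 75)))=-920 / 33891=-0.03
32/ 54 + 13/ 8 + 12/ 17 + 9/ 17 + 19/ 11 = 209237/ 40392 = 5.18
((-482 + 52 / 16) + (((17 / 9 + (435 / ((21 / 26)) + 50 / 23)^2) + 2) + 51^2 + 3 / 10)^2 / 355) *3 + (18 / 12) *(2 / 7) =118414056600332456056081 / 161003615999625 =735474516.30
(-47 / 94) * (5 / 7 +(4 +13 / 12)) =-487 / 168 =-2.90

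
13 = 13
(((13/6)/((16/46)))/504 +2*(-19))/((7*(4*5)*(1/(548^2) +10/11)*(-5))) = 189735201623/3178429178400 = 0.06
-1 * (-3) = 3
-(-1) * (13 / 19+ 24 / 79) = 1483 / 1501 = 0.99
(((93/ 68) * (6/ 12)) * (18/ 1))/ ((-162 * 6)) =-31/ 2448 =-0.01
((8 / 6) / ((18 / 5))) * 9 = 3.33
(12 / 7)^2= 144 / 49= 2.94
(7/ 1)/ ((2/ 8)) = 28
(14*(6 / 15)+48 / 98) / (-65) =-0.09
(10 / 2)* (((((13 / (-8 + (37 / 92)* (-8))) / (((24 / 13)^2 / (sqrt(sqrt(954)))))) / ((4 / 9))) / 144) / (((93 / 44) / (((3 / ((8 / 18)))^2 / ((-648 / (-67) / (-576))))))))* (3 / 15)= 37241347* 106^(1 / 4)* sqrt(3) / 5459968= 37.91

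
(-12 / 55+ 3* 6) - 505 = -487.22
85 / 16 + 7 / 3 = 367 / 48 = 7.65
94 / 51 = 1.84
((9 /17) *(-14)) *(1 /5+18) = -11466 /85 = -134.89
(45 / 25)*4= 36 / 5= 7.20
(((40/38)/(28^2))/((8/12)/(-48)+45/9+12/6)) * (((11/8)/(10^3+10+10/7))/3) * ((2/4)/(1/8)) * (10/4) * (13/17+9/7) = 3355/1878791516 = 0.00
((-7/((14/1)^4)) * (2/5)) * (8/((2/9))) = -9/3430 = -0.00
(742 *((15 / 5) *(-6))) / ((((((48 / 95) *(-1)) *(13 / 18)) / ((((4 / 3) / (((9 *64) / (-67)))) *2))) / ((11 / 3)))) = -25975565 / 624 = -41627.51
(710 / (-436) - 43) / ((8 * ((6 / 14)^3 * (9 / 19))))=-7044877 / 47088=-149.61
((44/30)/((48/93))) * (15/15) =341/120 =2.84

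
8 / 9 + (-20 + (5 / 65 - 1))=-2344 / 117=-20.03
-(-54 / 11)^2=-24.10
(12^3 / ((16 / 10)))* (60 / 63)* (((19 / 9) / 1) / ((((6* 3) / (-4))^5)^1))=-1.18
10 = 10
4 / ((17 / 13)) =52 / 17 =3.06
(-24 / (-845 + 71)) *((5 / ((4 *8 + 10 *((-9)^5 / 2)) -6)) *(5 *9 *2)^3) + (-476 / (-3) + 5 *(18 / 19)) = 117958779938 / 723581769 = 163.02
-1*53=-53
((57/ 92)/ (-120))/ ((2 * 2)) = -19/ 14720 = -0.00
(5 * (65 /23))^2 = 105625 /529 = 199.67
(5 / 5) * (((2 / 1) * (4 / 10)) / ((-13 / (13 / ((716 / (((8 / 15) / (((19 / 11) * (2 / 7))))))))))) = -308 / 255075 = -0.00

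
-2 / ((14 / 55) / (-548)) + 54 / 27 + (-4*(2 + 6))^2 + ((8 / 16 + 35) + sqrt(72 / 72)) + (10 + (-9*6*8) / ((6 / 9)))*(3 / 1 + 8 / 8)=39427 / 14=2816.21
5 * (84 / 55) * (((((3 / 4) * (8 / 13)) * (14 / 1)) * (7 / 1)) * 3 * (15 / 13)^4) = 7501410000 / 4084223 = 1836.68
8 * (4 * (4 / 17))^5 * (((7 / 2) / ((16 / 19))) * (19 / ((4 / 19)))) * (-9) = -28319219712 / 1419857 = -19945.12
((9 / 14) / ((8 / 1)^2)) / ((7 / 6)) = 0.01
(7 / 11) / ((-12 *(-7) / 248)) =62 / 33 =1.88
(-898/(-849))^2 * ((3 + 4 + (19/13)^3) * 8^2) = 1147699977728/1583599797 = 724.74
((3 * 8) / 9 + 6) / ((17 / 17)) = 26 / 3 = 8.67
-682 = -682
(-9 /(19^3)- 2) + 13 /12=-75557 /82308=-0.92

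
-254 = -254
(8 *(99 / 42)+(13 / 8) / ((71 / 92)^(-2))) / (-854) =-9396715 / 404782336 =-0.02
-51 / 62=-0.82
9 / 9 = 1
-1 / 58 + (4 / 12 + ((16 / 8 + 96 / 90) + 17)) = 5911 / 290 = 20.38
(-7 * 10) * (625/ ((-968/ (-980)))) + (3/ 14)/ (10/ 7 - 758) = -56766500363/ 1281632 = -44292.36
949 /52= 73 /4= 18.25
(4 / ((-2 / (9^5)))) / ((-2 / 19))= 1121931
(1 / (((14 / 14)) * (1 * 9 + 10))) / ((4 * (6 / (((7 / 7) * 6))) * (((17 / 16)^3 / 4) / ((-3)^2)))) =36864 / 93347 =0.39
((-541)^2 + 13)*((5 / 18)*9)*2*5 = 7317350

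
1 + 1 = 2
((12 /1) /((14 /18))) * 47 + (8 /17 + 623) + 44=165721 /119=1392.61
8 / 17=0.47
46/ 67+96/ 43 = 8410/ 2881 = 2.92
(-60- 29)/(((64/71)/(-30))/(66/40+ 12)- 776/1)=0.11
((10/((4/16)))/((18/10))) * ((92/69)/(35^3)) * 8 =256/46305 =0.01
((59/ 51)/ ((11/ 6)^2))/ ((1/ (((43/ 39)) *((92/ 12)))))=233404/ 80223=2.91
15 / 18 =5 / 6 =0.83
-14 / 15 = -0.93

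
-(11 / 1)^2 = -121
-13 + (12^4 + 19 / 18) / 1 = 373033 / 18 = 20724.06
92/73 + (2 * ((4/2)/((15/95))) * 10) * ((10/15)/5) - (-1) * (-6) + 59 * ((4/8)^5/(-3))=597575/21024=28.42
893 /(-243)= -3.67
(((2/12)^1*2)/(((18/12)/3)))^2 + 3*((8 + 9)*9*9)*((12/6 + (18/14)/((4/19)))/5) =6698.57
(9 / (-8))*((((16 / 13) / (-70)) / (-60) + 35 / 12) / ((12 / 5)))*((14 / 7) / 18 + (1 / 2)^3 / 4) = -3264953 / 16773120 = -0.19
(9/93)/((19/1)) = 3/589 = 0.01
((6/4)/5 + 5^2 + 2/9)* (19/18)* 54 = 43643/30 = 1454.77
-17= -17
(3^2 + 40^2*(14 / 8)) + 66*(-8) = 2281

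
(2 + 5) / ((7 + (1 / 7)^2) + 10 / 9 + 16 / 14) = 3087 / 4090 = 0.75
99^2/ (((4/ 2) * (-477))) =-1089/ 106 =-10.27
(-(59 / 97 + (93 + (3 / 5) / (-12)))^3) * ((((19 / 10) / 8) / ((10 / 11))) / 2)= -1249676805771460143 / 11682214400000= -106972.60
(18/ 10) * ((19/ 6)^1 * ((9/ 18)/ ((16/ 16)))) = 57/ 20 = 2.85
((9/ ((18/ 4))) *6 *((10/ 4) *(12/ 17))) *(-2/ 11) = -720/ 187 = -3.85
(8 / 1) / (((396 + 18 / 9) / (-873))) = -3492 / 199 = -17.55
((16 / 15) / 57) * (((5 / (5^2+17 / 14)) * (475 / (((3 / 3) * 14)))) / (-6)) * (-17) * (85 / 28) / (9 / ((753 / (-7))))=-18134750 / 1456623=-12.45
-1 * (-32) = 32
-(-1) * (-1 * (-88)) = 88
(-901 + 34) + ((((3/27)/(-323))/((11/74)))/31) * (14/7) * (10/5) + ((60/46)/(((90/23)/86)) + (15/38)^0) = -830037944/991287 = -837.33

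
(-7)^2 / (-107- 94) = -49 / 201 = -0.24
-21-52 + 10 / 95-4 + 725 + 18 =12656 / 19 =666.11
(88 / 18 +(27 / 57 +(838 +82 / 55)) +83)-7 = 8660627 / 9405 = 920.85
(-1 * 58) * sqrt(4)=-116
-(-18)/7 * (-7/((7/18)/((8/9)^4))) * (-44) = 720896/567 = 1271.42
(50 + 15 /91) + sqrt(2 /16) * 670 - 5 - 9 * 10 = 192.05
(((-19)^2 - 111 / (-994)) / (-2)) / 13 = -358945 / 25844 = -13.89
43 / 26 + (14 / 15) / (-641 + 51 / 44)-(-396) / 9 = 501248149 / 10979670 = 45.65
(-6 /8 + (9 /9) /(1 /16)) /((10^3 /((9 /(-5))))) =-549 /20000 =-0.03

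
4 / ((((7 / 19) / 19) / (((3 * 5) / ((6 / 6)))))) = 21660 / 7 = 3094.29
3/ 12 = 1/ 4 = 0.25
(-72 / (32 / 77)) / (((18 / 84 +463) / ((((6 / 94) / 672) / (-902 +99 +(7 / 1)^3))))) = 693 / 8973164800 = 0.00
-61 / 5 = -12.20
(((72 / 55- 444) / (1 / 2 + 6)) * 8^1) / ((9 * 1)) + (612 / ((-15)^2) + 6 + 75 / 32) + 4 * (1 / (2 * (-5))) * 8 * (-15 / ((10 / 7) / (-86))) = -1008690601 / 343200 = -2939.08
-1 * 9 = -9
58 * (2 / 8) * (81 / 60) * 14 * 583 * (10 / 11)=290493 / 2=145246.50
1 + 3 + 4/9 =40/9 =4.44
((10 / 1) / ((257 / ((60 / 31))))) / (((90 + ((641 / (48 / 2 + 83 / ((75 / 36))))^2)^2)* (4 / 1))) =194649280519680 / 106009712788762596211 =0.00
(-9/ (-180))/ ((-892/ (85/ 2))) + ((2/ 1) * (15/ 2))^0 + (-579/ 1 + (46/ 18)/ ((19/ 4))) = -704654363/ 1220256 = -577.46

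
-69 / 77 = -0.90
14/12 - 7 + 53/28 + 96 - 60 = 2693/84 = 32.06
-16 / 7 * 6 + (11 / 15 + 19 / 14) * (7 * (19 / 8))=35347 / 1680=21.04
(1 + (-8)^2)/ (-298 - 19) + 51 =50.79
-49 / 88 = -0.56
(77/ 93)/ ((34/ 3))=77/ 1054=0.07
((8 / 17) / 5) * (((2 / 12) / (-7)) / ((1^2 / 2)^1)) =-0.00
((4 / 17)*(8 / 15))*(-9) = -96 / 85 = -1.13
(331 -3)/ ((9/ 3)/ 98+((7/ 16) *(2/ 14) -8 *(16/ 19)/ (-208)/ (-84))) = 3537.28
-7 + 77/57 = -322/57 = -5.65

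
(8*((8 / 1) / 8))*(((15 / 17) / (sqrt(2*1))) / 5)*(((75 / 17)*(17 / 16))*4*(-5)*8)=-9000*sqrt(2) / 17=-748.70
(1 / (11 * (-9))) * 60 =-20 / 33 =-0.61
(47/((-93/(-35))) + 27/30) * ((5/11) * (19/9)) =328453/18414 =17.84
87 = 87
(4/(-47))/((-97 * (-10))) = -2/22795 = -0.00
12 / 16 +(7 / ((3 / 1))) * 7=205 / 12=17.08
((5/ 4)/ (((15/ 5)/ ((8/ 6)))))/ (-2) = -5/ 18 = -0.28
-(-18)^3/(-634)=-2916/317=-9.20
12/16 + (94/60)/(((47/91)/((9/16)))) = 393/160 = 2.46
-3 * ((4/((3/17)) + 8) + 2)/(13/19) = -1862/13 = -143.23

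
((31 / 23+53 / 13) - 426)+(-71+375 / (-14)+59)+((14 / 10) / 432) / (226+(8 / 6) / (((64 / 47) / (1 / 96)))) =-30038972027461 / 65392959450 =-459.36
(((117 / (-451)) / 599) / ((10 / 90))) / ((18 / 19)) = -2223 / 540298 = -0.00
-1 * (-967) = 967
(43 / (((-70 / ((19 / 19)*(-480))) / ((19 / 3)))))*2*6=156864 / 7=22409.14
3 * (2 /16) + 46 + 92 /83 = 31529 /664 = 47.48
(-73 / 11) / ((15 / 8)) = -584 / 165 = -3.54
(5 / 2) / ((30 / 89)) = 89 / 12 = 7.42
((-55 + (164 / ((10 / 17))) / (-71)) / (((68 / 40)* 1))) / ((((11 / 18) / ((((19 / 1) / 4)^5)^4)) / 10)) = -35385509464128175475106261779355 / 1824776985247744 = -19391689916192142.60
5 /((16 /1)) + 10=165 /16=10.31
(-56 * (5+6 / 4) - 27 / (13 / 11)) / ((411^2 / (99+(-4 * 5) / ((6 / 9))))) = -115667 / 731991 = -0.16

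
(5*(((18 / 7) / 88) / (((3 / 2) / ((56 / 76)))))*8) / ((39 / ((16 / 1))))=640 / 2717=0.24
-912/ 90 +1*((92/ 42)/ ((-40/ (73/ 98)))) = -10.17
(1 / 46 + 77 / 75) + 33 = 117467 / 3450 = 34.05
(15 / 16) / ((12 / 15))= 75 / 64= 1.17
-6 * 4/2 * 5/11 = -60/11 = -5.45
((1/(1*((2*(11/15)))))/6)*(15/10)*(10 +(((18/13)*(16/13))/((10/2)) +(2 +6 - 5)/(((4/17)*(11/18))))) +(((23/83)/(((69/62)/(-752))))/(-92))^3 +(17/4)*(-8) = -1244528553931386545/61457318455948272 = -20.25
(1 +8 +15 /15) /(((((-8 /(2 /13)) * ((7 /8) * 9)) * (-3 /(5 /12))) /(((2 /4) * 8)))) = 100 /7371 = 0.01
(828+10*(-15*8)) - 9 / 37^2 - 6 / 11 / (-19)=-106430679 / 286121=-371.98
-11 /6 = -1.83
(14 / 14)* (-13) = -13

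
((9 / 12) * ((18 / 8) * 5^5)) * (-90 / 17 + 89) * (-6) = -360196875 / 136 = -2648506.43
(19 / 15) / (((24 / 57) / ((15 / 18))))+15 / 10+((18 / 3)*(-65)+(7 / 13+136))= -466979 / 1872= -249.45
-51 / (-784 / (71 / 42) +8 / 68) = 61557 / 559634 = 0.11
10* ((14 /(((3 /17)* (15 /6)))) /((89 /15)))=53.48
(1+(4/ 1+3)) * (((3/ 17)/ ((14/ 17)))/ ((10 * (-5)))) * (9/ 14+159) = -1341/ 245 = -5.47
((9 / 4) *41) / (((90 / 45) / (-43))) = -15867 / 8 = -1983.38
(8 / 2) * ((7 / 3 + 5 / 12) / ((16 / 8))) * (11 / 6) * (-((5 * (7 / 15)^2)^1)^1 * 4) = -5929 / 135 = -43.92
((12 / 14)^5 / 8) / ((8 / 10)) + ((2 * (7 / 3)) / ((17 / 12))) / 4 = 255953 / 285719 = 0.90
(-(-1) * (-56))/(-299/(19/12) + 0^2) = 0.30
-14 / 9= -1.56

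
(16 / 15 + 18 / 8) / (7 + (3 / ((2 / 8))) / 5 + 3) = 199 / 744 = 0.27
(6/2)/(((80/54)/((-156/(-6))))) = 1053/20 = 52.65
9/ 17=0.53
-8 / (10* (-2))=2 / 5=0.40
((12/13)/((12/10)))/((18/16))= 80/117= 0.68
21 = 21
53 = 53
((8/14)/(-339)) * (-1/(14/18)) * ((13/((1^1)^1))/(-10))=-78/27685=-0.00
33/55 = 3/5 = 0.60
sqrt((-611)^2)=611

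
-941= -941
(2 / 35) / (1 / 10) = 4 / 7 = 0.57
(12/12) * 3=3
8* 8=64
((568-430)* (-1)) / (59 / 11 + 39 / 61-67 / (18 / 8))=416691 / 71788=5.80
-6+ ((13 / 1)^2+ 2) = 165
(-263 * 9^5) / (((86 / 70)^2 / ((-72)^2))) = -98620994404800 / 1849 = -53337476692.70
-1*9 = -9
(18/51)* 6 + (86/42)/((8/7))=1595/408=3.91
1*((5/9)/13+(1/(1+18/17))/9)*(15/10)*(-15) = -198/91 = -2.18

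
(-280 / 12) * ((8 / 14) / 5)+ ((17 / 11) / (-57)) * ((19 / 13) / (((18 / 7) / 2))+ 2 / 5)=-993403 / 366795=-2.71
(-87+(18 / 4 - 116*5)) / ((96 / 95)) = -125875 / 192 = -655.60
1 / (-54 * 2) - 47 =-5077 / 108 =-47.01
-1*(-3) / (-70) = -3 / 70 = -0.04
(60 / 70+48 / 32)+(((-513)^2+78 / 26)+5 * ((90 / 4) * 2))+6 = 263405.36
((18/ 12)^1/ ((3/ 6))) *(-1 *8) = -24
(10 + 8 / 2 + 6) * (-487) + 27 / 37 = -360353 / 37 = -9739.27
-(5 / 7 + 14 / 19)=-193 / 133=-1.45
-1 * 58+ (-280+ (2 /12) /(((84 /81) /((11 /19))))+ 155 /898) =-161347857 /477736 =-337.73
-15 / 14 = -1.07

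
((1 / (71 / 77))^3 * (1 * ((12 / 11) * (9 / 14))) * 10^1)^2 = 10250626755600 / 128100283921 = 80.02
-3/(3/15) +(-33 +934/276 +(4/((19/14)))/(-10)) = -44.91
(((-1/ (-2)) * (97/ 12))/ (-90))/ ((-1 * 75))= 97/ 162000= 0.00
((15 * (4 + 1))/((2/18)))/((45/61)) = 915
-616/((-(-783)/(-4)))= 3.15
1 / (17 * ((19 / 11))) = 11 / 323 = 0.03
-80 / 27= -2.96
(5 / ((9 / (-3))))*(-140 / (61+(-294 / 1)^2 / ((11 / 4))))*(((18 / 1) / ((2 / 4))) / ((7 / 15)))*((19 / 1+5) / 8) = 118800 / 69283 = 1.71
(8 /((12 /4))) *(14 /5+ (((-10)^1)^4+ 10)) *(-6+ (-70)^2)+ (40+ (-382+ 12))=653366926 /5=130673385.20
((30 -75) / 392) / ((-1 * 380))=9 / 29792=0.00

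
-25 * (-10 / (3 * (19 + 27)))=125 / 69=1.81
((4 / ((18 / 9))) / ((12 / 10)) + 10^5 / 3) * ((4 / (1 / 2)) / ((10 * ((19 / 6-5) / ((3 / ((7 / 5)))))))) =-2400120 / 77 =-31170.39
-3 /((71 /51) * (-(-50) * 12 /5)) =-51 /2840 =-0.02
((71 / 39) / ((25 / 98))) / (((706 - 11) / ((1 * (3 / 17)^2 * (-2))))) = -0.00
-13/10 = -1.30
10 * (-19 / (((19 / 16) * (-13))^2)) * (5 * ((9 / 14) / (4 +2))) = -9600 / 22477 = -0.43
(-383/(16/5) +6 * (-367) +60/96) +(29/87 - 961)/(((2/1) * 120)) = -1674047/720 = -2325.07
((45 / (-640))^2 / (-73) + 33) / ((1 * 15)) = 2631265 / 1196032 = 2.20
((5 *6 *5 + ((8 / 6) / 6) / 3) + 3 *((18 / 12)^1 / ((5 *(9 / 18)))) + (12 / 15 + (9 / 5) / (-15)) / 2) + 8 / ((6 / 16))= 234289 / 1350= 173.55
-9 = -9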